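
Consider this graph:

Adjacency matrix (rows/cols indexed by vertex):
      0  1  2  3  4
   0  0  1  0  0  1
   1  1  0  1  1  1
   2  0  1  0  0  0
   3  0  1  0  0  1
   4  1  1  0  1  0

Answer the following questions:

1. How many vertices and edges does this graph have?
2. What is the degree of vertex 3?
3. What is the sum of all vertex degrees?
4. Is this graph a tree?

Count: 5 vertices, 6 edges.
Vertex 3 has neighbors [1, 4], degree = 2.
Handshaking lemma: 2 * 6 = 12.
A tree on 5 vertices has 4 edges. This graph has 6 edges (2 extra). Not a tree.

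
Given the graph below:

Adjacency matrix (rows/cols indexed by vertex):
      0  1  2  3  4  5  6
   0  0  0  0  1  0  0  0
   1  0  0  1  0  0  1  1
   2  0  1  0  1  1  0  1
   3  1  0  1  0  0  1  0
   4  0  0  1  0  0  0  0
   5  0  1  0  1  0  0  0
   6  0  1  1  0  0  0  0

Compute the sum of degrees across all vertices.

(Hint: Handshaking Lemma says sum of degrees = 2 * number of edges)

Count edges: 8 edges.
By Handshaking Lemma: sum of degrees = 2 * 8 = 16.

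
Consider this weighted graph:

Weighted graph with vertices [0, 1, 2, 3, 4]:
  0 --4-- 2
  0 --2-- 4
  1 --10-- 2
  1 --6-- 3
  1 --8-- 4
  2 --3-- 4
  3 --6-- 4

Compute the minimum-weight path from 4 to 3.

Using Dijkstra's algorithm from vertex 4:
Shortest path: 4 -> 3
Total weight: 6 = 6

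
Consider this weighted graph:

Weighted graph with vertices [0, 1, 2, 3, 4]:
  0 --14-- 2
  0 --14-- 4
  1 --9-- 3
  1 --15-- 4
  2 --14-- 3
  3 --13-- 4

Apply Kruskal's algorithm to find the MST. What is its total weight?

Applying Kruskal's algorithm (sort edges by weight, add if no cycle):
  Add (1,3) w=9
  Add (3,4) w=13
  Add (0,4) w=14
  Add (0,2) w=14
  Skip (2,3) w=14 (creates cycle)
  Skip (1,4) w=15 (creates cycle)
MST weight = 50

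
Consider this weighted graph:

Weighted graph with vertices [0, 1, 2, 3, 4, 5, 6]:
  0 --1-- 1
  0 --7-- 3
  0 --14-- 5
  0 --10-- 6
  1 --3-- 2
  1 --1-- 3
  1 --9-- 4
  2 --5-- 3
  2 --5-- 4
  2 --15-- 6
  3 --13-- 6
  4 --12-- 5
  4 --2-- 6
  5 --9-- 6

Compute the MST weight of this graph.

Applying Kruskal's algorithm (sort edges by weight, add if no cycle):
  Add (0,1) w=1
  Add (1,3) w=1
  Add (4,6) w=2
  Add (1,2) w=3
  Skip (2,3) w=5 (creates cycle)
  Add (2,4) w=5
  Skip (0,3) w=7 (creates cycle)
  Skip (1,4) w=9 (creates cycle)
  Add (5,6) w=9
  Skip (0,6) w=10 (creates cycle)
  Skip (4,5) w=12 (creates cycle)
  Skip (3,6) w=13 (creates cycle)
  Skip (0,5) w=14 (creates cycle)
  Skip (2,6) w=15 (creates cycle)
MST weight = 21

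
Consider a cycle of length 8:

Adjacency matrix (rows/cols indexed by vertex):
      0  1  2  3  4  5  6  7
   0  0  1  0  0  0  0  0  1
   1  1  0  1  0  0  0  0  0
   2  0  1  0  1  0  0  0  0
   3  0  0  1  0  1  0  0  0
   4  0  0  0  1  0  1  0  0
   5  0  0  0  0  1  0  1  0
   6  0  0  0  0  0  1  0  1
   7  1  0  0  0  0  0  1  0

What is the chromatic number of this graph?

This is an even cycle (C_8). Even cycles are bipartite.
Chromatic number = 2.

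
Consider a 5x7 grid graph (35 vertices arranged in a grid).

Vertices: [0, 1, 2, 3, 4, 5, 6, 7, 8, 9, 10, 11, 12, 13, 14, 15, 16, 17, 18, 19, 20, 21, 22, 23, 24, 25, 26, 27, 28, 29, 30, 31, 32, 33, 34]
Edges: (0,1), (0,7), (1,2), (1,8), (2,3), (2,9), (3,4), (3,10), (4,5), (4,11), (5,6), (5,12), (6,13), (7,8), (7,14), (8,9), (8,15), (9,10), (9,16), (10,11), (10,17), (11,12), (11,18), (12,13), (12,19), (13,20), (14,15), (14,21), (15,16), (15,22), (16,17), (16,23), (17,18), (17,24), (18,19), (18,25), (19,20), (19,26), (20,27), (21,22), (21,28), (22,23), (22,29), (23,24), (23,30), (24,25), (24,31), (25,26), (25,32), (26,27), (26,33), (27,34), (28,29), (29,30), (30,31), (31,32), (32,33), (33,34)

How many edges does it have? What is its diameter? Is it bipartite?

A 5x7 grid has 28 vertical edges and 30 horizontal edges.
Total edges = 28 + 30 = 58.
Diameter = (5-1) + (7-1) = 10 (corner to opposite corner).
Grid graphs are bipartite (checkerboard coloring).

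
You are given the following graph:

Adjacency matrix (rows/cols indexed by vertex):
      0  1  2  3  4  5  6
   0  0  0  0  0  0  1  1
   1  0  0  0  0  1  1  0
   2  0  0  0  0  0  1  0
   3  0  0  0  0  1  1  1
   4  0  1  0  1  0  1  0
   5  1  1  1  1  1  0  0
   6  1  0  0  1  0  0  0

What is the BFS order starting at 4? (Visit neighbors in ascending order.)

BFS from vertex 4 (neighbors processed in ascending order):
Visit order: 4, 1, 3, 5, 6, 0, 2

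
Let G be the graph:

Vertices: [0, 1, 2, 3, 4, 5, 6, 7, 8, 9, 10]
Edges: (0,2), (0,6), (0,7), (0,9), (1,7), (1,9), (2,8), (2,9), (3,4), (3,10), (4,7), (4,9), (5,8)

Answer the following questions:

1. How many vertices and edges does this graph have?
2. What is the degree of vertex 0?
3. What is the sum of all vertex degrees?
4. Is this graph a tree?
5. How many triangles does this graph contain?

Count: 11 vertices, 13 edges.
Vertex 0 has neighbors [2, 6, 7, 9], degree = 4.
Handshaking lemma: 2 * 13 = 26.
A tree on 11 vertices has 10 edges. This graph has 13 edges (3 extra). Not a tree.
Number of triangles = 1.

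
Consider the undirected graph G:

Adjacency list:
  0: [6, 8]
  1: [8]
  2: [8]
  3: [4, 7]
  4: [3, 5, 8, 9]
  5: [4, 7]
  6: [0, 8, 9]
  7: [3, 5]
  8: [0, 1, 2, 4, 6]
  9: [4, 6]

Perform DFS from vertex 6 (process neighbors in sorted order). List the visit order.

DFS from vertex 6 (neighbors processed in ascending order):
Visit order: 6, 0, 8, 1, 2, 4, 3, 7, 5, 9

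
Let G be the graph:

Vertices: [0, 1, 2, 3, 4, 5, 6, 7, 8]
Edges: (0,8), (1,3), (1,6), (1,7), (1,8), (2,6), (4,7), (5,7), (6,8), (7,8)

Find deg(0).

Vertex 0 has neighbors [8], so deg(0) = 1.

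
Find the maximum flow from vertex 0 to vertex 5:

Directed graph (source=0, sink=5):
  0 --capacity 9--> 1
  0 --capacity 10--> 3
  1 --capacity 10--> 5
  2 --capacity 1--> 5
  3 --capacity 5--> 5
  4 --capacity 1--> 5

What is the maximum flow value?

Computing max flow:
  Flow on (0->1): 9/9
  Flow on (0->3): 5/10
  Flow on (1->5): 9/10
  Flow on (3->5): 5/5
Maximum flow = 14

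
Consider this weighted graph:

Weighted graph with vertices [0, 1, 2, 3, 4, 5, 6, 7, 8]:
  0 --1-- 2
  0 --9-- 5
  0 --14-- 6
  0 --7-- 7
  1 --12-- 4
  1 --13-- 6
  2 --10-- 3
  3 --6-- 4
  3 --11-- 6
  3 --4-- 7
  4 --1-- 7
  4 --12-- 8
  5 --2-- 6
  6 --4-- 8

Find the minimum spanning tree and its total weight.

Applying Kruskal's algorithm (sort edges by weight, add if no cycle):
  Add (0,2) w=1
  Add (4,7) w=1
  Add (5,6) w=2
  Add (3,7) w=4
  Add (6,8) w=4
  Skip (3,4) w=6 (creates cycle)
  Add (0,7) w=7
  Add (0,5) w=9
  Skip (2,3) w=10 (creates cycle)
  Skip (3,6) w=11 (creates cycle)
  Add (1,4) w=12
  Skip (4,8) w=12 (creates cycle)
  Skip (1,6) w=13 (creates cycle)
  Skip (0,6) w=14 (creates cycle)
MST weight = 40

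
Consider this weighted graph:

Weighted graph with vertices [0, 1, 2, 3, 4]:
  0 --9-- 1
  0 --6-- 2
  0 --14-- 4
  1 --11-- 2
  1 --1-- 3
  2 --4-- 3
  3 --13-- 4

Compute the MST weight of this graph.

Applying Kruskal's algorithm (sort edges by weight, add if no cycle):
  Add (1,3) w=1
  Add (2,3) w=4
  Add (0,2) w=6
  Skip (0,1) w=9 (creates cycle)
  Skip (1,2) w=11 (creates cycle)
  Add (3,4) w=13
  Skip (0,4) w=14 (creates cycle)
MST weight = 24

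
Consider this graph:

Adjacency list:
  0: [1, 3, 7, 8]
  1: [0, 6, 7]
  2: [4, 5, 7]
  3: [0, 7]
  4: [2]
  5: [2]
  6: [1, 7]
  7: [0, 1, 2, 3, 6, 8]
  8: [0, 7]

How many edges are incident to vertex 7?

Vertex 7 has neighbors [0, 1, 2, 3, 6, 8], so deg(7) = 6.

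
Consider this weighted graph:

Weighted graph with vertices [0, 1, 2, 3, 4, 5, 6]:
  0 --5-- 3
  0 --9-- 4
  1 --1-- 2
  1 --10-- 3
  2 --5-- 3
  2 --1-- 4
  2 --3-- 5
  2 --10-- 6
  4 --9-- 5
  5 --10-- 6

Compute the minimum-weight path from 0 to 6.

Using Dijkstra's algorithm from vertex 0:
Shortest path: 0 -> 3 -> 2 -> 6
Total weight: 5 + 5 + 10 = 20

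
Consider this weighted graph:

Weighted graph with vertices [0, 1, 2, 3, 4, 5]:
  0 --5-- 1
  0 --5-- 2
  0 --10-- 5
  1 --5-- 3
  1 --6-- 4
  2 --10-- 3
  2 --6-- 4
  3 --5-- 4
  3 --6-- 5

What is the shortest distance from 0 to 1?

Using Dijkstra's algorithm from vertex 0:
Shortest path: 0 -> 1
Total weight: 5 = 5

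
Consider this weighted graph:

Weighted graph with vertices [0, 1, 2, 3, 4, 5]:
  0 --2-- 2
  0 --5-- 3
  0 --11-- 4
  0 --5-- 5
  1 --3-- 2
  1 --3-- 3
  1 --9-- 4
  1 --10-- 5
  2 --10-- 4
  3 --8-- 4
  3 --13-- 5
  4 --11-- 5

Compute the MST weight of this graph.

Applying Kruskal's algorithm (sort edges by weight, add if no cycle):
  Add (0,2) w=2
  Add (1,3) w=3
  Add (1,2) w=3
  Skip (0,3) w=5 (creates cycle)
  Add (0,5) w=5
  Add (3,4) w=8
  Skip (1,4) w=9 (creates cycle)
  Skip (1,5) w=10 (creates cycle)
  Skip (2,4) w=10 (creates cycle)
  Skip (0,4) w=11 (creates cycle)
  Skip (4,5) w=11 (creates cycle)
  Skip (3,5) w=13 (creates cycle)
MST weight = 21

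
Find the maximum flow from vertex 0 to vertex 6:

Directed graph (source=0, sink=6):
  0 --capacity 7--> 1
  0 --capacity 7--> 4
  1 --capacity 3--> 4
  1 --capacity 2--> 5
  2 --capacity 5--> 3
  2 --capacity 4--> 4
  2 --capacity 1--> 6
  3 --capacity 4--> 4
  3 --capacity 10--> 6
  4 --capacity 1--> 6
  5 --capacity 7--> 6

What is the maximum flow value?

Computing max flow:
  Flow on (0->1): 3/7
  Flow on (1->4): 1/3
  Flow on (1->5): 2/2
  Flow on (4->6): 1/1
  Flow on (5->6): 2/7
Maximum flow = 3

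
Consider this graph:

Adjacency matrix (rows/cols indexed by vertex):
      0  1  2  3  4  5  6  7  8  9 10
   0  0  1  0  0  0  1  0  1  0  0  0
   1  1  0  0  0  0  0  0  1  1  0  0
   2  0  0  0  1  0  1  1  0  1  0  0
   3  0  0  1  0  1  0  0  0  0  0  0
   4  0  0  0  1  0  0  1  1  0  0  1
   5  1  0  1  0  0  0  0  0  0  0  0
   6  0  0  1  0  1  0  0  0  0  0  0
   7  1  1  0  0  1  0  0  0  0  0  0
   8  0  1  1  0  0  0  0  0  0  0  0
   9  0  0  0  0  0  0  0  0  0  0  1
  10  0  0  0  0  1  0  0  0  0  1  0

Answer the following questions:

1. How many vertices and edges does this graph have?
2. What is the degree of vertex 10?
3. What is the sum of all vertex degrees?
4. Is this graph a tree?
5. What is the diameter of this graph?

Count: 11 vertices, 14 edges.
Vertex 10 has neighbors [4, 9], degree = 2.
Handshaking lemma: 2 * 14 = 28.
A tree on 11 vertices has 10 edges. This graph has 14 edges (4 extra). Not a tree.
Diameter (longest shortest path) = 5.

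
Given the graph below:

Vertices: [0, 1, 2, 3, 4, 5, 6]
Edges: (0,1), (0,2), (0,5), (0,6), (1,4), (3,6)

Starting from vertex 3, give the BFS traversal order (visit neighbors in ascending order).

BFS from vertex 3 (neighbors processed in ascending order):
Visit order: 3, 6, 0, 1, 2, 5, 4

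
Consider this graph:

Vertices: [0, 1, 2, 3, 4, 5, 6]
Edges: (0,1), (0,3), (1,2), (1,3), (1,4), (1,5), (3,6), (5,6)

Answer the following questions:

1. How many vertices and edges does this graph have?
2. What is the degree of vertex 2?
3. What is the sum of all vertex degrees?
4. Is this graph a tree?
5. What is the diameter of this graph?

Count: 7 vertices, 8 edges.
Vertex 2 has neighbors [1], degree = 1.
Handshaking lemma: 2 * 8 = 16.
A tree on 7 vertices has 6 edges. This graph has 8 edges (2 extra). Not a tree.
Diameter (longest shortest path) = 3.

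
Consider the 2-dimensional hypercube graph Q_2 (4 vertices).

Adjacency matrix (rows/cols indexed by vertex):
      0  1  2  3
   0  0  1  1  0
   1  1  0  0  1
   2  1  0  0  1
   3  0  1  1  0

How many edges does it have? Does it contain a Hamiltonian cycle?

Q_2 has 4 * 2 / 2 = 4 edges.
Q_2 (d >= 2) always has a Hamiltonian cycle: a 2-bit cyclic Gray code visits every vertex exactly once and returns to the start.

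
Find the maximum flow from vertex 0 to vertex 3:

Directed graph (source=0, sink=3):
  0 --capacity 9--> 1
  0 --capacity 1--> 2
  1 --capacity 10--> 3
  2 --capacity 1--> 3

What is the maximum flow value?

Computing max flow:
  Flow on (0->1): 9/9
  Flow on (0->2): 1/1
  Flow on (1->3): 9/10
  Flow on (2->3): 1/1
Maximum flow = 10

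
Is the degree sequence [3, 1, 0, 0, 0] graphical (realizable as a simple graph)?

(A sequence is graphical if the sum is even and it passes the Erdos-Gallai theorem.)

Sum of degrees = 4. Sum is even but fails Erdos-Gallai. The sequence is NOT graphical.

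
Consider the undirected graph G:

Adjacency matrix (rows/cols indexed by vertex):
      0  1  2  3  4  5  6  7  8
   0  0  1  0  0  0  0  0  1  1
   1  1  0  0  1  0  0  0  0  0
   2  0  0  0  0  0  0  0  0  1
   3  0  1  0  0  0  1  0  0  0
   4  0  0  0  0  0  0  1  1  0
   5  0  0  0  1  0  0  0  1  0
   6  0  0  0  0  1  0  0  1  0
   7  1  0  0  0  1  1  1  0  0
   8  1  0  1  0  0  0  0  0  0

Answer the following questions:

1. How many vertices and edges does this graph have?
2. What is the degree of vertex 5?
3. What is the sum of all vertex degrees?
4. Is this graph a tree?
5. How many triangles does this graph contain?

Count: 9 vertices, 10 edges.
Vertex 5 has neighbors [3, 7], degree = 2.
Handshaking lemma: 2 * 10 = 20.
A tree on 9 vertices has 8 edges. This graph has 10 edges (2 extra). Not a tree.
Number of triangles = 1.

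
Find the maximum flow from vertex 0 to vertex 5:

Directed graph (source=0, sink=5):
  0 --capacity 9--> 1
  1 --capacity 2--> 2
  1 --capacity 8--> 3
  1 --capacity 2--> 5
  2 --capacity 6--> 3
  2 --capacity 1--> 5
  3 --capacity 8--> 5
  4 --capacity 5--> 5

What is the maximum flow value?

Computing max flow:
  Flow on (0->1): 9/9
  Flow on (1->2): 2/2
  Flow on (1->3): 5/8
  Flow on (1->5): 2/2
  Flow on (2->3): 1/6
  Flow on (2->5): 1/1
  Flow on (3->5): 6/8
Maximum flow = 9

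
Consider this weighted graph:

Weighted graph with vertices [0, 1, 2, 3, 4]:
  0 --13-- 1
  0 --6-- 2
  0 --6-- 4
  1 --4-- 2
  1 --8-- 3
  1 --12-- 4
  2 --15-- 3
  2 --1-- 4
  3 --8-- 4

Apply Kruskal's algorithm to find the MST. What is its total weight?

Applying Kruskal's algorithm (sort edges by weight, add if no cycle):
  Add (2,4) w=1
  Add (1,2) w=4
  Add (0,4) w=6
  Skip (0,2) w=6 (creates cycle)
  Add (1,3) w=8
  Skip (3,4) w=8 (creates cycle)
  Skip (1,4) w=12 (creates cycle)
  Skip (0,1) w=13 (creates cycle)
  Skip (2,3) w=15 (creates cycle)
MST weight = 19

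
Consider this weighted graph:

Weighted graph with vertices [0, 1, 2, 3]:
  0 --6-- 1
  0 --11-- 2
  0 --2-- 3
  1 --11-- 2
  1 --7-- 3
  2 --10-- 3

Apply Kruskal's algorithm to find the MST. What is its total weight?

Applying Kruskal's algorithm (sort edges by weight, add if no cycle):
  Add (0,3) w=2
  Add (0,1) w=6
  Skip (1,3) w=7 (creates cycle)
  Add (2,3) w=10
  Skip (0,2) w=11 (creates cycle)
  Skip (1,2) w=11 (creates cycle)
MST weight = 18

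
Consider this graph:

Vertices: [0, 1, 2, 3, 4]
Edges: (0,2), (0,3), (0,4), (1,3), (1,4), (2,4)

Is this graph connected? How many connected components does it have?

Checking connectivity: the graph has 1 connected component(s).
All vertices are reachable from each other. The graph IS connected.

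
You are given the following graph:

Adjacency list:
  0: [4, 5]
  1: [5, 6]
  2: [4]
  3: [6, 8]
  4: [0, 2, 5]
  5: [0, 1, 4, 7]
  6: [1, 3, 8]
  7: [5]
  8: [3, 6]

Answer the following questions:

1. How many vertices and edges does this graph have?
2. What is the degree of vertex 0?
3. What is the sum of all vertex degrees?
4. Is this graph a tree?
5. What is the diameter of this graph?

Count: 9 vertices, 10 edges.
Vertex 0 has neighbors [4, 5], degree = 2.
Handshaking lemma: 2 * 10 = 20.
A tree on 9 vertices has 8 edges. This graph has 10 edges (2 extra). Not a tree.
Diameter (longest shortest path) = 5.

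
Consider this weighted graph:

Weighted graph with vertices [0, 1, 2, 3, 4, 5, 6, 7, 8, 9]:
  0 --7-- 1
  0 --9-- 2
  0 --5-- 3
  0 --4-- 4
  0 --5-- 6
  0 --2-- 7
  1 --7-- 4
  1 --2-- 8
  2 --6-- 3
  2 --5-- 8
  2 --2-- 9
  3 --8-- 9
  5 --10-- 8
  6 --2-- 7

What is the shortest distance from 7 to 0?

Using Dijkstra's algorithm from vertex 7:
Shortest path: 7 -> 0
Total weight: 2 = 2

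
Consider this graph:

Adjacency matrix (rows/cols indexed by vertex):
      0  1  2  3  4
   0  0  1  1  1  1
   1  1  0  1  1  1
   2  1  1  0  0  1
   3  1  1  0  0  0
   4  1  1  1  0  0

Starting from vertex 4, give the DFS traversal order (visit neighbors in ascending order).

DFS from vertex 4 (neighbors processed in ascending order):
Visit order: 4, 0, 1, 2, 3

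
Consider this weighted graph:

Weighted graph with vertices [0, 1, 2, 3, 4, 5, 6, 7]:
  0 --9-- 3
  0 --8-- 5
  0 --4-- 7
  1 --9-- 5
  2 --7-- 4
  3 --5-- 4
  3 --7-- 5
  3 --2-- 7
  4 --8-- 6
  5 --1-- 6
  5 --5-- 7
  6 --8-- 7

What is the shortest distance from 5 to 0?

Using Dijkstra's algorithm from vertex 5:
Shortest path: 5 -> 0
Total weight: 8 = 8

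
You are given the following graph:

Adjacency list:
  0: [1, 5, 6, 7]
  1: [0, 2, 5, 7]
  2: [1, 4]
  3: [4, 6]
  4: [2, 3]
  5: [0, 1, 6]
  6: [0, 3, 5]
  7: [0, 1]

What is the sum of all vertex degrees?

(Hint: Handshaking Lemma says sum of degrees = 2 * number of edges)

Count edges: 11 edges.
By Handshaking Lemma: sum of degrees = 2 * 11 = 22.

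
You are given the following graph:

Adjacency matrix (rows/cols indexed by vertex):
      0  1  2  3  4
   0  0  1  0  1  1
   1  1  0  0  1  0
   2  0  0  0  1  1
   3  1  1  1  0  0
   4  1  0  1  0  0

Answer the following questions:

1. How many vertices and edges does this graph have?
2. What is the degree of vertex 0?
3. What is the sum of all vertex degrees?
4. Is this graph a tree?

Count: 5 vertices, 6 edges.
Vertex 0 has neighbors [1, 3, 4], degree = 3.
Handshaking lemma: 2 * 6 = 12.
A tree on 5 vertices has 4 edges. This graph has 6 edges (2 extra). Not a tree.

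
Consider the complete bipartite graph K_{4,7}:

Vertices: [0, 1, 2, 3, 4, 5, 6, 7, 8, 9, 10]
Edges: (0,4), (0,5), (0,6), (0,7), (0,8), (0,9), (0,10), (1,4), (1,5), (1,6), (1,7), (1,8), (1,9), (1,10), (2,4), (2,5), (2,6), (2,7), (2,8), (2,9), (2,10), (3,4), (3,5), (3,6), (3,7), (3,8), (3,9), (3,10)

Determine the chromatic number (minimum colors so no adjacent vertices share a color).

K_{4,7} is bipartite: vertices split into two independent sets of size 4 and 7.
Color one set 0, the other 1. No adjacent vertices share a color.
Chromatic number = 2.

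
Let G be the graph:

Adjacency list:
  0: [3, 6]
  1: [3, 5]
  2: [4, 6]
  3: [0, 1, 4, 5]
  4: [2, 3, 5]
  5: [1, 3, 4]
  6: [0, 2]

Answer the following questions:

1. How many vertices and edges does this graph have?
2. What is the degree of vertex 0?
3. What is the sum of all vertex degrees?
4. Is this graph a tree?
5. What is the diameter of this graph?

Count: 7 vertices, 9 edges.
Vertex 0 has neighbors [3, 6], degree = 2.
Handshaking lemma: 2 * 9 = 18.
A tree on 7 vertices has 6 edges. This graph has 9 edges (3 extra). Not a tree.
Diameter (longest shortest path) = 3.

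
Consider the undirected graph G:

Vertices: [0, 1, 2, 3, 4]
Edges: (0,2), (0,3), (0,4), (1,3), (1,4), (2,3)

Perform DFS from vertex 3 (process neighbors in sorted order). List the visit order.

DFS from vertex 3 (neighbors processed in ascending order):
Visit order: 3, 0, 2, 4, 1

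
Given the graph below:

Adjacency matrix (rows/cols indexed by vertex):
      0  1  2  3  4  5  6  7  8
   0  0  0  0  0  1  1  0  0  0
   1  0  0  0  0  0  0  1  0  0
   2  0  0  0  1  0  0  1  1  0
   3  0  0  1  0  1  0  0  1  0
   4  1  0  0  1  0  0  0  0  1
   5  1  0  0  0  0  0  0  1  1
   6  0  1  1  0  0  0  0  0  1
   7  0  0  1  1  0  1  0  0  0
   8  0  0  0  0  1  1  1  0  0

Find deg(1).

Vertex 1 has neighbors [6], so deg(1) = 1.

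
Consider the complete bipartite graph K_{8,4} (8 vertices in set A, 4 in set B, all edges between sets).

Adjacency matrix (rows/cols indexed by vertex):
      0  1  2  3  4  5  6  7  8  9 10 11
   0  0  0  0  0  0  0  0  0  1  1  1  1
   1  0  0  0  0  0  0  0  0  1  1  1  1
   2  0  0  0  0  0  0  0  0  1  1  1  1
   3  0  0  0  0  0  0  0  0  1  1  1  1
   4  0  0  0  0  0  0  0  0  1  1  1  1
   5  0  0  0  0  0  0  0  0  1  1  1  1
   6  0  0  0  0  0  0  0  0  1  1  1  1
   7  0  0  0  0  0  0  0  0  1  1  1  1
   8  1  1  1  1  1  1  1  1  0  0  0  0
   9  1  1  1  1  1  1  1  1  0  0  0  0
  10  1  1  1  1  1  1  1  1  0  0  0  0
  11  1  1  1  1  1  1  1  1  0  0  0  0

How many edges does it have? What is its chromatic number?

K_{8,4} has 8 * 4 = 32 edges.
Bipartite graphs have chromatic number 2 (color each partition differently).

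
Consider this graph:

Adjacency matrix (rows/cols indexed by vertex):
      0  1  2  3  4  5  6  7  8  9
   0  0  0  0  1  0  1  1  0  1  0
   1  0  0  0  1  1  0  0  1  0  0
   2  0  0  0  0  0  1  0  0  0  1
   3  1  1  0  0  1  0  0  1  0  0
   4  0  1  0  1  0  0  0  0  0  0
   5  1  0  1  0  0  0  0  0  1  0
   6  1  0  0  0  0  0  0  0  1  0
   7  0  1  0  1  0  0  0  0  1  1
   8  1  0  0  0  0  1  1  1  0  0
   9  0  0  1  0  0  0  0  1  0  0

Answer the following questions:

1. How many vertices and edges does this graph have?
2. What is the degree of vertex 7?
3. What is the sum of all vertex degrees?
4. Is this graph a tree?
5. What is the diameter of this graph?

Count: 10 vertices, 15 edges.
Vertex 7 has neighbors [1, 3, 8, 9], degree = 4.
Handshaking lemma: 2 * 15 = 30.
A tree on 10 vertices has 9 edges. This graph has 15 edges (6 extra). Not a tree.
Diameter (longest shortest path) = 4.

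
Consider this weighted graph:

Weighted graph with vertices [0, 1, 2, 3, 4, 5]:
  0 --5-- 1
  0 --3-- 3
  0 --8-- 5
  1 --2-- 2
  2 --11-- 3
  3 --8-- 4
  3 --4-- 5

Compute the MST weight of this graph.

Applying Kruskal's algorithm (sort edges by weight, add if no cycle):
  Add (1,2) w=2
  Add (0,3) w=3
  Add (3,5) w=4
  Add (0,1) w=5
  Skip (0,5) w=8 (creates cycle)
  Add (3,4) w=8
  Skip (2,3) w=11 (creates cycle)
MST weight = 22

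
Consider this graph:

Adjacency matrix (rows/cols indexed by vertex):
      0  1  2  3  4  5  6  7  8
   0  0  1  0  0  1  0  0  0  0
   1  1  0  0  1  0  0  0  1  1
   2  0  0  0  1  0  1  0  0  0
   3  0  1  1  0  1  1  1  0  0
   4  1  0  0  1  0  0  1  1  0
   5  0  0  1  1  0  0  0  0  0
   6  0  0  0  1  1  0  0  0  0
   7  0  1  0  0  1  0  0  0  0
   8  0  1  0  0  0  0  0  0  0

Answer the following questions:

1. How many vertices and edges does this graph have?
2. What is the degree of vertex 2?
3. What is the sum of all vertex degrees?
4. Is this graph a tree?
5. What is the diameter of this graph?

Count: 9 vertices, 12 edges.
Vertex 2 has neighbors [3, 5], degree = 2.
Handshaking lemma: 2 * 12 = 24.
A tree on 9 vertices has 8 edges. This graph has 12 edges (4 extra). Not a tree.
Diameter (longest shortest path) = 3.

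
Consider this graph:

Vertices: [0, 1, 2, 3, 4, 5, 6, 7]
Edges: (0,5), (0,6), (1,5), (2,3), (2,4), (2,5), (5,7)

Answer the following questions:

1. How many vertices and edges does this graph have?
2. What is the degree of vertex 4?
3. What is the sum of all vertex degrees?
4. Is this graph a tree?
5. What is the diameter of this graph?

Count: 8 vertices, 7 edges.
Vertex 4 has neighbors [2], degree = 1.
Handshaking lemma: 2 * 7 = 14.
A graph is a tree iff it is connected and has exactly n-1 edges. This graph is connected (all 8 vertices in one component) and has 8-1 = 7 edges. It is a tree.
Diameter (longest shortest path) = 4.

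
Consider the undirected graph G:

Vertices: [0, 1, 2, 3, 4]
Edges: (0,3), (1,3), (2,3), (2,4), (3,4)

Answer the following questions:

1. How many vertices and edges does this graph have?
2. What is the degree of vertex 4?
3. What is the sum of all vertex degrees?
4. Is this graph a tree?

Count: 5 vertices, 5 edges.
Vertex 4 has neighbors [2, 3], degree = 2.
Handshaking lemma: 2 * 5 = 10.
A tree on 5 vertices has 4 edges. This graph has 5 edges (1 extra). Not a tree.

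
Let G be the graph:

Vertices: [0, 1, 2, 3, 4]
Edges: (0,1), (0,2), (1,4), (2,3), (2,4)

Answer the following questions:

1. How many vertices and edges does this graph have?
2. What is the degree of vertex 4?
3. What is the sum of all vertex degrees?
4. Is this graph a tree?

Count: 5 vertices, 5 edges.
Vertex 4 has neighbors [1, 2], degree = 2.
Handshaking lemma: 2 * 5 = 10.
A tree on 5 vertices has 4 edges. This graph has 5 edges (1 extra). Not a tree.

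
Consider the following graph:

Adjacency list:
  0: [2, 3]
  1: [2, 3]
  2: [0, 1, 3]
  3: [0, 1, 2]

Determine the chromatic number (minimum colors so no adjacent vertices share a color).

The graph has a maximum clique of size 3 (lower bound on chromatic number).
A valid 3-coloring: {0: 2, 1: 2, 2: 0, 3: 1}.
Chromatic number = 3.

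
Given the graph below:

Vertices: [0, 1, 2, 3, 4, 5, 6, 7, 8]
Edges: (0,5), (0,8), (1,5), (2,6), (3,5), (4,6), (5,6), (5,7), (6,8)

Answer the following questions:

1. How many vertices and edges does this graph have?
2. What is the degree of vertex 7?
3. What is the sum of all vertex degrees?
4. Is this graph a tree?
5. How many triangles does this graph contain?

Count: 9 vertices, 9 edges.
Vertex 7 has neighbors [5], degree = 1.
Handshaking lemma: 2 * 9 = 18.
A tree on 9 vertices has 8 edges. This graph has 9 edges (1 extra). Not a tree.
Number of triangles = 0.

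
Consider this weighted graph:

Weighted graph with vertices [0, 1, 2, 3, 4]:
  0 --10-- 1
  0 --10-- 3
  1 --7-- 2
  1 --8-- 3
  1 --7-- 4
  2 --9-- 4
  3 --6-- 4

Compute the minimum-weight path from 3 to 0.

Using Dijkstra's algorithm from vertex 3:
Shortest path: 3 -> 0
Total weight: 10 = 10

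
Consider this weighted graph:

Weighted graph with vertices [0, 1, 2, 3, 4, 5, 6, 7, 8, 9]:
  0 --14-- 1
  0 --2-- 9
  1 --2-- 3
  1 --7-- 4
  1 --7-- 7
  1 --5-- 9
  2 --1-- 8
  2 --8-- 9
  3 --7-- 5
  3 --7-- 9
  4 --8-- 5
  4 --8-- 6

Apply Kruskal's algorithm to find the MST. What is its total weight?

Applying Kruskal's algorithm (sort edges by weight, add if no cycle):
  Add (2,8) w=1
  Add (0,9) w=2
  Add (1,3) w=2
  Add (1,9) w=5
  Add (1,4) w=7
  Add (1,7) w=7
  Skip (3,9) w=7 (creates cycle)
  Add (3,5) w=7
  Add (2,9) w=8
  Skip (4,5) w=8 (creates cycle)
  Add (4,6) w=8
  Skip (0,1) w=14 (creates cycle)
MST weight = 47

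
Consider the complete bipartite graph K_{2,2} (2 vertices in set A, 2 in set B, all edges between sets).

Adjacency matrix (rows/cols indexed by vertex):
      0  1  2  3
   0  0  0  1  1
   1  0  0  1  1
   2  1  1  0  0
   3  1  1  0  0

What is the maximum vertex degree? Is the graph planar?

Set-A vertices have degree 2; set-B vertices have degree 2. Maximum degree = max(2,2) = 2.
min(2,2) <= 2, so K_{2,2} avoids a K_{3,3} subdivision and is planar.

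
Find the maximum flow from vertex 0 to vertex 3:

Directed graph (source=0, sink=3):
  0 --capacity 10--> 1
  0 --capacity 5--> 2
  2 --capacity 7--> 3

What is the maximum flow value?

Computing max flow:
  Flow on (0->2): 5/5
  Flow on (2->3): 5/7
Maximum flow = 5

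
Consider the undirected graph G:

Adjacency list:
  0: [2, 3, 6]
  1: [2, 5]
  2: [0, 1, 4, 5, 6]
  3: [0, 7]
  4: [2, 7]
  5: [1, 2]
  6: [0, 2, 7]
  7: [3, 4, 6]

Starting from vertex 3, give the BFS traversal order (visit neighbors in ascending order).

BFS from vertex 3 (neighbors processed in ascending order):
Visit order: 3, 0, 7, 2, 6, 4, 1, 5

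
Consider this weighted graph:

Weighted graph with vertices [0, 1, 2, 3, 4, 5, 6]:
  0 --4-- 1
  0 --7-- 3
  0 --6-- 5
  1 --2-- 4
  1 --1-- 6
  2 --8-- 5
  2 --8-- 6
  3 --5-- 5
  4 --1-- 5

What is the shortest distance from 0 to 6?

Using Dijkstra's algorithm from vertex 0:
Shortest path: 0 -> 1 -> 6
Total weight: 4 + 1 = 5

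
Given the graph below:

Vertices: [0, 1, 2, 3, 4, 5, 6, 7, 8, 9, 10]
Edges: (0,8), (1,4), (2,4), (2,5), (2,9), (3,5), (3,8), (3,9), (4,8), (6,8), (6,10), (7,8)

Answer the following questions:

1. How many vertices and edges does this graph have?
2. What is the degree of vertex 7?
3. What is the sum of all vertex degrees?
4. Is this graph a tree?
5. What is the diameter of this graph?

Count: 11 vertices, 12 edges.
Vertex 7 has neighbors [8], degree = 1.
Handshaking lemma: 2 * 12 = 24.
A tree on 11 vertices has 10 edges. This graph has 12 edges (2 extra). Not a tree.
Diameter (longest shortest path) = 4.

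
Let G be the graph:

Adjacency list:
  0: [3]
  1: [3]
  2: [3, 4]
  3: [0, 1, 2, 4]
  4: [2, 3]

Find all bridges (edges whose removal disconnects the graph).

A bridge is an edge whose removal increases the number of connected components.
Bridges found: (0,3), (1,3)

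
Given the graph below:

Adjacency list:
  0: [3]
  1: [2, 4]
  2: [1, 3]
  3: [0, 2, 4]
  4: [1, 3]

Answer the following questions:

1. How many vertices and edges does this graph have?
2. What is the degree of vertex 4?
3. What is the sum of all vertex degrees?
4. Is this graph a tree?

Count: 5 vertices, 5 edges.
Vertex 4 has neighbors [1, 3], degree = 2.
Handshaking lemma: 2 * 5 = 10.
A tree on 5 vertices has 4 edges. This graph has 5 edges (1 extra). Not a tree.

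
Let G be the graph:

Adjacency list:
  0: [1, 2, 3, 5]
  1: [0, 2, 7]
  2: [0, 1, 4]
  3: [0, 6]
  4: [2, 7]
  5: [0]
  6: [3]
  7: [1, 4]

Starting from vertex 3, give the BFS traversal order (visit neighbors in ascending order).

BFS from vertex 3 (neighbors processed in ascending order):
Visit order: 3, 0, 6, 1, 2, 5, 7, 4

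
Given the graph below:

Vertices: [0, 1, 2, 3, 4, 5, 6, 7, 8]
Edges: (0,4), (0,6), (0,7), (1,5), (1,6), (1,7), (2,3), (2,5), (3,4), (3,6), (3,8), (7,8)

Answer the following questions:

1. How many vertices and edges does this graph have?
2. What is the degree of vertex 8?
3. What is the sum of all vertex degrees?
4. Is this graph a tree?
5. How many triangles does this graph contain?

Count: 9 vertices, 12 edges.
Vertex 8 has neighbors [3, 7], degree = 2.
Handshaking lemma: 2 * 12 = 24.
A tree on 9 vertices has 8 edges. This graph has 12 edges (4 extra). Not a tree.
Number of triangles = 0.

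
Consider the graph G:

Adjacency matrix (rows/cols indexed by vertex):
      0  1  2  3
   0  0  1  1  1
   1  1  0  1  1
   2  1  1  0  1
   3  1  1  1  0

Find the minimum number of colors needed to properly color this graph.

The graph has a maximum clique of size 4 (lower bound on chromatic number).
A valid 4-coloring: {0: 0, 1: 1, 2: 2, 3: 3}.
Chromatic number = 4.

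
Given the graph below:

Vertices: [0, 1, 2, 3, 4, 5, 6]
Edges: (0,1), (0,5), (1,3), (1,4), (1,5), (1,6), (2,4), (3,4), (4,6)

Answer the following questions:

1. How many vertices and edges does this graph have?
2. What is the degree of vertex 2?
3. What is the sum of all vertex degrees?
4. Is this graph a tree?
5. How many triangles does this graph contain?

Count: 7 vertices, 9 edges.
Vertex 2 has neighbors [4], degree = 1.
Handshaking lemma: 2 * 9 = 18.
A tree on 7 vertices has 6 edges. This graph has 9 edges (3 extra). Not a tree.
Number of triangles = 3.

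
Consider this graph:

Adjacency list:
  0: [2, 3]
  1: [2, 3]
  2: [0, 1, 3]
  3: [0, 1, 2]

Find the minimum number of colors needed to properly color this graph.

The graph has a maximum clique of size 3 (lower bound on chromatic number).
A valid 3-coloring: {0: 2, 1: 2, 2: 0, 3: 1}.
Chromatic number = 3.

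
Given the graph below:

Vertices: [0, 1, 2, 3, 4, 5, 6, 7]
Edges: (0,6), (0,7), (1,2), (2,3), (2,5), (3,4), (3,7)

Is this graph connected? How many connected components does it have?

Checking connectivity: the graph has 1 connected component(s).
All vertices are reachable from each other. The graph IS connected.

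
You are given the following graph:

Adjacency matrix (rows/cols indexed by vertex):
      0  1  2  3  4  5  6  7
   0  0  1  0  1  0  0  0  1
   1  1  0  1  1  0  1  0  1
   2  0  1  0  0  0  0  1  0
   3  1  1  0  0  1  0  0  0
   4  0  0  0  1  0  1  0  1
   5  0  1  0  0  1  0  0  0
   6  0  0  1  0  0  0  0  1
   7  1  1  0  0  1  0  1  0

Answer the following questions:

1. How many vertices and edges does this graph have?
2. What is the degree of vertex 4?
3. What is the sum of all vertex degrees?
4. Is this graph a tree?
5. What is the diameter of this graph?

Count: 8 vertices, 12 edges.
Vertex 4 has neighbors [3, 5, 7], degree = 3.
Handshaking lemma: 2 * 12 = 24.
A tree on 8 vertices has 7 edges. This graph has 12 edges (5 extra). Not a tree.
Diameter (longest shortest path) = 3.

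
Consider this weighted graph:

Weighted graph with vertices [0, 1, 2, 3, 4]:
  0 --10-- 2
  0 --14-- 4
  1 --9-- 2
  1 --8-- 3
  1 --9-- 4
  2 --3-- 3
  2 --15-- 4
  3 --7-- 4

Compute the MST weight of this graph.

Applying Kruskal's algorithm (sort edges by weight, add if no cycle):
  Add (2,3) w=3
  Add (3,4) w=7
  Add (1,3) w=8
  Skip (1,2) w=9 (creates cycle)
  Skip (1,4) w=9 (creates cycle)
  Add (0,2) w=10
  Skip (0,4) w=14 (creates cycle)
  Skip (2,4) w=15 (creates cycle)
MST weight = 28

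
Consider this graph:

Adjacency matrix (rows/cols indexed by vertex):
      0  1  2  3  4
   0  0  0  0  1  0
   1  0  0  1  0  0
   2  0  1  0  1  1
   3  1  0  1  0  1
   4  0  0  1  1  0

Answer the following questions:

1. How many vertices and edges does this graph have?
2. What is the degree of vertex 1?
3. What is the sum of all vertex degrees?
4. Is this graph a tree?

Count: 5 vertices, 5 edges.
Vertex 1 has neighbors [2], degree = 1.
Handshaking lemma: 2 * 5 = 10.
A tree on 5 vertices has 4 edges. This graph has 5 edges (1 extra). Not a tree.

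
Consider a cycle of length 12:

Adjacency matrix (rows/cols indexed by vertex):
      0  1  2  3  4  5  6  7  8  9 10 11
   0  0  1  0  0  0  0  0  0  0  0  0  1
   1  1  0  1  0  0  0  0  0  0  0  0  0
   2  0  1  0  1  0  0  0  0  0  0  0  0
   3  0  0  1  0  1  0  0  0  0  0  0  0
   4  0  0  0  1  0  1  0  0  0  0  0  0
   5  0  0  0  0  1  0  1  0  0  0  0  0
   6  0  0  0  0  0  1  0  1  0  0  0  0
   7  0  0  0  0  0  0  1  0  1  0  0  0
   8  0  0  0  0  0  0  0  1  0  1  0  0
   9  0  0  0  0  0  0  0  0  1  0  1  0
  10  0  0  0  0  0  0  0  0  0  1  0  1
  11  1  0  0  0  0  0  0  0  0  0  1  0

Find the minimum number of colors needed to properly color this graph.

This is an even cycle (C_12). Even cycles are bipartite.
Chromatic number = 2.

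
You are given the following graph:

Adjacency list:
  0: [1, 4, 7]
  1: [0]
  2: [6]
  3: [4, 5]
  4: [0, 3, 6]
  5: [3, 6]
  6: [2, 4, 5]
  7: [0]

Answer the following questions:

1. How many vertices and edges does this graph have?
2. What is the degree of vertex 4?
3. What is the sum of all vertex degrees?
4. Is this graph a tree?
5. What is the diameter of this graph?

Count: 8 vertices, 8 edges.
Vertex 4 has neighbors [0, 3, 6], degree = 3.
Handshaking lemma: 2 * 8 = 16.
A tree on 8 vertices has 7 edges. This graph has 8 edges (1 extra). Not a tree.
Diameter (longest shortest path) = 4.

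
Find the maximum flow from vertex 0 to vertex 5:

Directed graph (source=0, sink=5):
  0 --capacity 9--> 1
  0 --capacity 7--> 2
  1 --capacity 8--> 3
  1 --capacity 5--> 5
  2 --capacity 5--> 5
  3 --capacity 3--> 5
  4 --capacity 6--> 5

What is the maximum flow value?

Computing max flow:
  Flow on (0->1): 8/9
  Flow on (0->2): 5/7
  Flow on (1->3): 3/8
  Flow on (1->5): 5/5
  Flow on (2->5): 5/5
  Flow on (3->5): 3/3
Maximum flow = 13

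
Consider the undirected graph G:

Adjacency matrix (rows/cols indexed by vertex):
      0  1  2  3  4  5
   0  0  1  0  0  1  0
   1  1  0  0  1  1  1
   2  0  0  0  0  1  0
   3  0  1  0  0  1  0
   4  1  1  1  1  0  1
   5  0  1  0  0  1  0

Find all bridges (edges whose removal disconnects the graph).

A bridge is an edge whose removal increases the number of connected components.
Bridges found: (2,4)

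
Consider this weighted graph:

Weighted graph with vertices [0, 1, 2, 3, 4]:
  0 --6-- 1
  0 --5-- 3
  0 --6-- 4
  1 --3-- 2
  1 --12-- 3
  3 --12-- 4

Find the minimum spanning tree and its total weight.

Applying Kruskal's algorithm (sort edges by weight, add if no cycle):
  Add (1,2) w=3
  Add (0,3) w=5
  Add (0,1) w=6
  Add (0,4) w=6
  Skip (1,3) w=12 (creates cycle)
  Skip (3,4) w=12 (creates cycle)
MST weight = 20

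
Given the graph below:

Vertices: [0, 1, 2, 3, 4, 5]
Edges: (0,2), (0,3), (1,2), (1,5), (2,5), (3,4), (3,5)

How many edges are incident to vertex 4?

Vertex 4 has neighbors [3], so deg(4) = 1.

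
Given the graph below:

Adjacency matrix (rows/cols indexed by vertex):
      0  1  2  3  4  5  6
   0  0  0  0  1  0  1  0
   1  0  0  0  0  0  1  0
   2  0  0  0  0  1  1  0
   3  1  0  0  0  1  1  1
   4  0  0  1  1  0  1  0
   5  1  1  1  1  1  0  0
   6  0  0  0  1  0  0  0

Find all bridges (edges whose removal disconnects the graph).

A bridge is an edge whose removal increases the number of connected components.
Bridges found: (1,5), (3,6)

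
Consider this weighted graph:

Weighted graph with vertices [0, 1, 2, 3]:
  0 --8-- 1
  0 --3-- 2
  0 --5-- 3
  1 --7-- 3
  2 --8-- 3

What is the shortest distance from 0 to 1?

Using Dijkstra's algorithm from vertex 0:
Shortest path: 0 -> 1
Total weight: 8 = 8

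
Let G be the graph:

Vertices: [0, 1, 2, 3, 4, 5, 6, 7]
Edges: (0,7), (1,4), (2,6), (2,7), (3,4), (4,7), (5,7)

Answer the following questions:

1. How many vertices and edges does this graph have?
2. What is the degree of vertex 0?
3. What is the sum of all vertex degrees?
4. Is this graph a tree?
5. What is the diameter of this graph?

Count: 8 vertices, 7 edges.
Vertex 0 has neighbors [7], degree = 1.
Handshaking lemma: 2 * 7 = 14.
A graph is a tree iff it is connected and has exactly n-1 edges. This graph is connected (all 8 vertices in one component) and has 8-1 = 7 edges. It is a tree.
Diameter (longest shortest path) = 4.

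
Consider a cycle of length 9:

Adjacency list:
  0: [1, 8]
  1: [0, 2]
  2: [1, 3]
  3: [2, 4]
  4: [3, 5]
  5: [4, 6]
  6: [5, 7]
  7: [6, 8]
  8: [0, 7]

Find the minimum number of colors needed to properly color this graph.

This is an odd cycle (C_9). Odd cycles are not bipartite (any 2-coloring forces two adjacent vertices to match), and 3 colors suffice.
Chromatic number = 3.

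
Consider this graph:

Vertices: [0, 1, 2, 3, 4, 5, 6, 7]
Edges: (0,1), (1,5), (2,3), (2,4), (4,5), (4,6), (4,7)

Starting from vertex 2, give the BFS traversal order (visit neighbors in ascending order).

BFS from vertex 2 (neighbors processed in ascending order):
Visit order: 2, 3, 4, 5, 6, 7, 1, 0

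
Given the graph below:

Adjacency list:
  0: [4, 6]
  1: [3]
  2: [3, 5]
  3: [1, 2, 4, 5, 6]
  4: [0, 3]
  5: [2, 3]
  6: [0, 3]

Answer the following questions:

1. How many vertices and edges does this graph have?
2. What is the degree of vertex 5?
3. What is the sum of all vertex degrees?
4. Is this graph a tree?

Count: 7 vertices, 8 edges.
Vertex 5 has neighbors [2, 3], degree = 2.
Handshaking lemma: 2 * 8 = 16.
A tree on 7 vertices has 6 edges. This graph has 8 edges (2 extra). Not a tree.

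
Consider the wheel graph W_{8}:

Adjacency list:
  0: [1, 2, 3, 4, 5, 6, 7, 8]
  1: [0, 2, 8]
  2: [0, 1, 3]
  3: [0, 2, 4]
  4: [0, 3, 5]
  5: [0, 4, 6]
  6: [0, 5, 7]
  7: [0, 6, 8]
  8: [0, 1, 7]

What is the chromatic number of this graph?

W_{8} = C_{8} plus a hub adjacent to every cycle vertex.
The outer cycle needs 2 colors (even cycle); the hub is adjacent to all of them so needs a fresh color.
Chromatic number = 2 + 1 = 3.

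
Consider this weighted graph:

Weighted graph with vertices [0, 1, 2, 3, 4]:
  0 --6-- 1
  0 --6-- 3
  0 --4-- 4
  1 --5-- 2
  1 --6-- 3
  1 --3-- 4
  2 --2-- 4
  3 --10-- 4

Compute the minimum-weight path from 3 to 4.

Using Dijkstra's algorithm from vertex 3:
Shortest path: 3 -> 1 -> 4
Total weight: 6 + 3 = 9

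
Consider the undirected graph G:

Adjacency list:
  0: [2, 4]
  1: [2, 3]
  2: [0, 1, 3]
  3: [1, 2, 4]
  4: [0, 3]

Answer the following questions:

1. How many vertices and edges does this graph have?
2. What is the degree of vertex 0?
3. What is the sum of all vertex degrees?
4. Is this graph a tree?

Count: 5 vertices, 6 edges.
Vertex 0 has neighbors [2, 4], degree = 2.
Handshaking lemma: 2 * 6 = 12.
A tree on 5 vertices has 4 edges. This graph has 6 edges (2 extra). Not a tree.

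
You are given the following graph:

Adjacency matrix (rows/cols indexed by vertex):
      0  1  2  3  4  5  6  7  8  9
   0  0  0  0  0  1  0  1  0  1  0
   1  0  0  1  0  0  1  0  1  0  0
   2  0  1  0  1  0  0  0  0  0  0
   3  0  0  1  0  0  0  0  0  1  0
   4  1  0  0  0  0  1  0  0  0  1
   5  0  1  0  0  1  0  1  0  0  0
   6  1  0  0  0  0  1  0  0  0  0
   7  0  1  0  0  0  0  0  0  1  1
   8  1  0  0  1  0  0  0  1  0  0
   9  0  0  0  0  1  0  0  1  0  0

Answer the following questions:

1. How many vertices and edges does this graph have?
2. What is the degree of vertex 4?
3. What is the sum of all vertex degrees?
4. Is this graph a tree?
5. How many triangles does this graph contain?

Count: 10 vertices, 13 edges.
Vertex 4 has neighbors [0, 5, 9], degree = 3.
Handshaking lemma: 2 * 13 = 26.
A tree on 10 vertices has 9 edges. This graph has 13 edges (4 extra). Not a tree.
Number of triangles = 0.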